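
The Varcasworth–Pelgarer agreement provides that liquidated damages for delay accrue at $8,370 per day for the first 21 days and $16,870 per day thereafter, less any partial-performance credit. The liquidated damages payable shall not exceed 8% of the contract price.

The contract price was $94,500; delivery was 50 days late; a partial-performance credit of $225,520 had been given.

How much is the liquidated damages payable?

First 21 days: 21 × $8,370 = $175,770
Remaining days: (50 − 21) × $16,870 = $489,230
Accrued per-day damages: $175,770 + $489,230 = $665,000
Less partial-performance credit: $665,000 − $225,520 = $439,480
Cap: 8% of $94,500 = $7,560
Cap at $7,560: $439,480 exceeds the cap → $7,560

$7,560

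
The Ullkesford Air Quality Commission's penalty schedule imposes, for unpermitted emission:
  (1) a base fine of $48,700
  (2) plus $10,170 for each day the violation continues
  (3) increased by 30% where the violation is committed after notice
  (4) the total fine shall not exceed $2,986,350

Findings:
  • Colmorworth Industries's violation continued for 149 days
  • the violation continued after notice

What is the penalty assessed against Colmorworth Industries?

Per-day component: 149 × $10,170 = $1,515,330
Base plus per-day: $48,700 + $1,515,330 = $1,564,030
Enhancement: 30% of $1,564,030 = $469,209
Enhanced fine: $1,564,030 + $469,209 = $2,033,239
Cap at $2,986,350: $2,033,239 is within the cap, no reduction.

$2,033,239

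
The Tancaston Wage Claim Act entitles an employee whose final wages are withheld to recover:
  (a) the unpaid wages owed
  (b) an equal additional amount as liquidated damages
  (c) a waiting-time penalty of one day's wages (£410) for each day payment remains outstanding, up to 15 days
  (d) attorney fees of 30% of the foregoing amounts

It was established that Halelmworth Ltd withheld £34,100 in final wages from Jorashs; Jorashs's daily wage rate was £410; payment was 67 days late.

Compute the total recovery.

£96,655

Liquidated damages (equal amount): £34,100
Penalty days: min(67, 15) = 15
Waiting-time penalty: 15 × £410 = £6,150
Subtotal: £34,100 + £34,100 + £6,150 = £74,350
Attorney fees: 30% of £74,350 = £22,305
Total award: £74,350 + £22,305 = £96,655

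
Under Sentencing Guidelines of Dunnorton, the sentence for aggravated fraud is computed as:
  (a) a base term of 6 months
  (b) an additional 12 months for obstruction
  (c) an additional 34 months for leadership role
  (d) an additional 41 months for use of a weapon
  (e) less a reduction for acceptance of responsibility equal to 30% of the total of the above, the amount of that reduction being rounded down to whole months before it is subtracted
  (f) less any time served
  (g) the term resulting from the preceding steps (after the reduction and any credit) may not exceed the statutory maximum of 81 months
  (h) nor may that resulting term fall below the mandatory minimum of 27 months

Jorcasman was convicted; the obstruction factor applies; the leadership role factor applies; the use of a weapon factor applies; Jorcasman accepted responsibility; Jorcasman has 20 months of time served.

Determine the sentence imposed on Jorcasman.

46 months

Obstruction enhancement: +12 months
Leadership role enhancement: +34 months
Use of a weapon enhancement: +41 months
Adjusted term: 6 months + 12 months + 34 months + 41 months = 93 months
Acceptance of responsibility reduction: 30% of 93 months = 27 months (rounded down)
After reduction: 93 − 27 = 66 months
Less time served: 66 months − 20 months = 46 months
Cap at 81 months: 46 months is within the cap, no reduction.
Minimum 27 months: 46 months meets the minimum, no increase.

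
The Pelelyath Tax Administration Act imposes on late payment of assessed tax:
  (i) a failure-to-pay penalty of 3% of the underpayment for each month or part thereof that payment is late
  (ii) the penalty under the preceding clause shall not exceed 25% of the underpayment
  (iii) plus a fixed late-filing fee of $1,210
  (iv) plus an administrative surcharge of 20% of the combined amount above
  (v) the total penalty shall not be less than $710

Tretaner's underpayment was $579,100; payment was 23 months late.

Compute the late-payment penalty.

Accrued rate: 3% × 23 = 69%, capped at 25% → 25%
Failure-to-pay penalty: 25% of $579,100 = $144,775
Penalty before surcharge: $144,775 + $1,210 = $145,985
Administrative surcharge: 20% of $145,985 = $29,197
Total penalty: $145,985 + $29,197 = $175,182
Minimum $710: $175,182 meets the minimum, no increase.

$175,182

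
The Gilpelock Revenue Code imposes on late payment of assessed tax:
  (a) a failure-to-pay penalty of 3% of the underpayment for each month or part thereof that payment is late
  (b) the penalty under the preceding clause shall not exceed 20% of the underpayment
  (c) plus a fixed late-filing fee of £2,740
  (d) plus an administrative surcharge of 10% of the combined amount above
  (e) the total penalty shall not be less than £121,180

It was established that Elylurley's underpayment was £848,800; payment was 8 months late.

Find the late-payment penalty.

£189,750

Accrued rate: 3% × 8 = 24%, capped at 20% → 20%
Failure-to-pay penalty: 20% of £848,800 = £169,760
Penalty before surcharge: £169,760 + £2,740 = £172,500
Administrative surcharge: 10% of £172,500 = £17,250
Total penalty: £172,500 + £17,250 = £189,750
Minimum £121,180: £189,750 meets the minimum, no increase.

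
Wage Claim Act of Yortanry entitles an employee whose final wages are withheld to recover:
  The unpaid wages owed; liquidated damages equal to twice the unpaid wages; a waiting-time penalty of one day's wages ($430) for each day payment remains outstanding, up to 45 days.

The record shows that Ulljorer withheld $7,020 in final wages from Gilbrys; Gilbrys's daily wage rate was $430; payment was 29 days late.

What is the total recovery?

$33,530

Doubled: 2 × $7,020 = $14,040
Penalty days: min(29, 45) = 29
Waiting-time penalty: 29 × $430 = $12,470
Total award: $7,020 + $14,040 + $12,470 = $33,530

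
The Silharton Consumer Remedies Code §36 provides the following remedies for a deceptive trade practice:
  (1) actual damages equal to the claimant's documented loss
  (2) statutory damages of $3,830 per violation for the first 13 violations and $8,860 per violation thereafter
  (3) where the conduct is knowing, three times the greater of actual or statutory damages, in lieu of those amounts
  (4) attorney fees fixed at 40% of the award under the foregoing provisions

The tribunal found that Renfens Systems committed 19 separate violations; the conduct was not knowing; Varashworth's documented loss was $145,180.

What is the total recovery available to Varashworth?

First 13 violations: 13 × $3,830 = $49,790
Remaining violations: (19 − 13) × $8,860 = $53,160
Statutory damages: $49,790 + $53,160 = $102,950
Conduct not knowing: the in-lieu enhancement does not apply.
Actual plus statutory damages: $145,180 + $102,950 = $248,130
Attorney fees: 40% of $248,130 = $99,252
Total recovery: $248,130 + $99,252 = $347,382

$347,382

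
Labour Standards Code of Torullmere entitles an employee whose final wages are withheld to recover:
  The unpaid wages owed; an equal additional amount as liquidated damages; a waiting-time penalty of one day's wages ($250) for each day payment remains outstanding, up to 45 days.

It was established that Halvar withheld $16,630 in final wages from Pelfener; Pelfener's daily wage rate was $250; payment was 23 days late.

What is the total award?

$39,010

Liquidated damages (equal amount): $16,630
Penalty days: min(23, 45) = 23
Waiting-time penalty: 23 × $250 = $5,750
Total award: $16,630 + $16,630 + $5,750 = $39,010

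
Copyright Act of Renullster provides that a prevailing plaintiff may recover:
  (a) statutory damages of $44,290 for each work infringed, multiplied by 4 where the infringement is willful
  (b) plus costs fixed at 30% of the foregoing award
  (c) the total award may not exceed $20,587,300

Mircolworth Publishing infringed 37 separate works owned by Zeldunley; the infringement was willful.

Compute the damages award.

Statutory damages: 37 × $44,290 = $1,638,730
Multiplied by 4: 4 × $1,638,730 = $6,554,920
Costs: 30% of $6,554,920 = $1,966,476
Award plus costs: $6,554,920 + $1,966,476 = $8,521,396
Cap at $20,587,300: $8,521,396 is within the cap, no reduction.

$8,521,396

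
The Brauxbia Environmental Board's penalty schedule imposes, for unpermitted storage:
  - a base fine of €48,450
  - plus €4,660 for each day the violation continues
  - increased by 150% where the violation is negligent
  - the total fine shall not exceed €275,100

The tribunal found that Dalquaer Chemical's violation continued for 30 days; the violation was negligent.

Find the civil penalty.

€275,100

Per-day component: 30 × €4,660 = €139,800
Base plus per-day: €48,450 + €139,800 = €188,250
Enhancement: 150% of €188,250 = €282,375
Enhanced fine: €188,250 + €282,375 = €470,625
Cap at €275,100: €470,625 exceeds the cap → €275,100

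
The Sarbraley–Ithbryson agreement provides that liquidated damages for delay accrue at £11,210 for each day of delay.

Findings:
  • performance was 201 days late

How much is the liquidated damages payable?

£2,253,210

Per-day damages: 201 × £11,210 = £2,253,210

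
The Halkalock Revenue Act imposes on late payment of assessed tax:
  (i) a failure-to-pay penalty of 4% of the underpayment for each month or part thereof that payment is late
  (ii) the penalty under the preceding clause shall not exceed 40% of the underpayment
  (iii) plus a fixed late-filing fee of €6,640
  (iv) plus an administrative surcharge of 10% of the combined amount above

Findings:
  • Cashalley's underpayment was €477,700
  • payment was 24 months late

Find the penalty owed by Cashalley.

€217,492

Accrued rate: 4% × 24 = 96%, capped at 40% → 40%
Failure-to-pay penalty: 40% of €477,700 = €191,080
Penalty before surcharge: €191,080 + €6,640 = €197,720
Administrative surcharge: 10% of €197,720 = €19,772
Total penalty: €197,720 + €19,772 = €217,492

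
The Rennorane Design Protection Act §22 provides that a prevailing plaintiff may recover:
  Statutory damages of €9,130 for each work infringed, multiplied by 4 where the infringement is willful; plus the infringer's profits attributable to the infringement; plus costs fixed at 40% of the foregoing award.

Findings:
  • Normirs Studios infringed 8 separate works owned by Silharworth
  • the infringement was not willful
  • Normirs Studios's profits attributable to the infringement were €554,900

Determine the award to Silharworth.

€879,116

Statutory damages: 8 × €9,130 = €73,040
Infringement not willful: no ×4 enhancement.
Combined award: €73,040 + €554,900 = €627,940
Costs: 40% of €627,940 = €251,176
Award plus costs: €627,940 + €251,176 = €879,116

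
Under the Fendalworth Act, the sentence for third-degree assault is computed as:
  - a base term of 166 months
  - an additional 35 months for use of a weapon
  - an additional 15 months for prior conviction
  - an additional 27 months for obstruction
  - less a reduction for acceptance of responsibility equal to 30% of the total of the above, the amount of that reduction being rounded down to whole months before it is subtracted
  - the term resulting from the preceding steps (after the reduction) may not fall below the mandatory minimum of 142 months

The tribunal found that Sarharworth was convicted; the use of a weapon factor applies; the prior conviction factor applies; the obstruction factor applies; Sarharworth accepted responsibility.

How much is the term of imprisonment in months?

Use of a weapon enhancement: +35 months
Prior conviction enhancement: +15 months
Obstruction enhancement: +27 months
Adjusted term: 166 months + 35 months + 15 months + 27 months = 243 months
Acceptance of responsibility reduction: 30% of 243 months = 72 months (rounded down)
After reduction: 243 − 72 = 171 months
Minimum 142 months: 171 months meets the minimum, no increase.

171 months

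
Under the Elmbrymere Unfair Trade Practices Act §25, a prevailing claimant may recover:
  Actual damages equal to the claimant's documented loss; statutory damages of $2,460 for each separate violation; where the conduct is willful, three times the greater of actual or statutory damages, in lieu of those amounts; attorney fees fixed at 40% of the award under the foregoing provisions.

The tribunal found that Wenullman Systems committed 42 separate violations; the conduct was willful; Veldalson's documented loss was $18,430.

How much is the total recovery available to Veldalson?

$433,944

Statutory damages: 42 × $2,460 = $103,320
Greater of actual damages ($18,430) or statutory damages ($103,320): $103,320
Trebled: 3 × $103,320 = $309,960
Attorney fees: 40% of $309,960 = $123,984
Total recovery: $309,960 + $123,984 = $433,944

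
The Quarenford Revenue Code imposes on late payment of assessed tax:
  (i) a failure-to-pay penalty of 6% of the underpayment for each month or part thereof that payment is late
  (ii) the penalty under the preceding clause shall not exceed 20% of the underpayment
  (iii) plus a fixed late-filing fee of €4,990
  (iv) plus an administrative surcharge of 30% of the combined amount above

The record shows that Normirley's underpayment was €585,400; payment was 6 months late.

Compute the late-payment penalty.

Accrued rate: 6% × 6 = 36%, capped at 20% → 20%
Failure-to-pay penalty: 20% of €585,400 = €117,080
Penalty before surcharge: €117,080 + €4,990 = €122,070
Administrative surcharge: 30% of €122,070 = €36,621
Total penalty: €122,070 + €36,621 = €158,691

€158,691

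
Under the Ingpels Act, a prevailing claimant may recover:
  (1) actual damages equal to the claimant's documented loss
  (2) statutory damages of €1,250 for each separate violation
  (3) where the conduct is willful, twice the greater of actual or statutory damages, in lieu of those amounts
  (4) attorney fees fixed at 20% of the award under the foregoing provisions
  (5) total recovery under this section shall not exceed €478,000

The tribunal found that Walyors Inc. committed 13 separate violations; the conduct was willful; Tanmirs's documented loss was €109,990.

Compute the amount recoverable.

Statutory damages: 13 × €1,250 = €16,250
Greater of actual damages (€109,990) or statutory damages (€16,250): €109,990
Doubled: 2 × €109,990 = €219,980
Attorney fees: 20% of €219,980 = €43,996
Total before cap: €219,980 + €43,996 = €263,976
Cap at €478,000: €263,976 is within the cap, no reduction.

€263,976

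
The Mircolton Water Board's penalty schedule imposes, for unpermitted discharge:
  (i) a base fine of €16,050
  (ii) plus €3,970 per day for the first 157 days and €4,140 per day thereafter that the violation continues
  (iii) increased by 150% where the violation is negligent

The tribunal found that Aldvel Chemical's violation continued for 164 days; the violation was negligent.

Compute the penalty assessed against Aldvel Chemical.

€1,670,800

First 157 days: 157 × €3,970 = €623,290
Remaining days: (164 − 157) × €4,140 = €28,980
Per-day component: €623,290 + €28,980 = €652,270
Base plus per-day: €16,050 + €652,270 = €668,320
Enhancement: 150% of €668,320 = €1,002,480
Enhanced fine: €668,320 + €1,002,480 = €1,670,800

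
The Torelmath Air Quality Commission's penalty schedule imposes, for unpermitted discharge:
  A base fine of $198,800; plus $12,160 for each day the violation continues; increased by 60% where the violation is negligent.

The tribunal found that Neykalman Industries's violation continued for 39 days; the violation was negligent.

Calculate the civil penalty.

Per-day component: 39 × $12,160 = $474,240
Base plus per-day: $198,800 + $474,240 = $673,040
Enhancement: 60% of $673,040 = $403,824
Enhanced fine: $673,040 + $403,824 = $1,076,864

$1,076,864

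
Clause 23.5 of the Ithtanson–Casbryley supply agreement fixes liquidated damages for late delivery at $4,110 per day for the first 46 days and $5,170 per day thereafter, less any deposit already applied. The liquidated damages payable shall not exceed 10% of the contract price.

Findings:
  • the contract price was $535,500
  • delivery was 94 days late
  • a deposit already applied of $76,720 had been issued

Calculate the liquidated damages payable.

First 46 days: 46 × $4,110 = $189,060
Remaining days: (94 − 46) × $5,170 = $248,160
Accrued per-day damages: $189,060 + $248,160 = $437,220
Less deposit already applied: $437,220 − $76,720 = $360,500
Cap: 10% of $535,500 = $53,550
Cap at $53,550: $360,500 exceeds the cap → $53,550

$53,550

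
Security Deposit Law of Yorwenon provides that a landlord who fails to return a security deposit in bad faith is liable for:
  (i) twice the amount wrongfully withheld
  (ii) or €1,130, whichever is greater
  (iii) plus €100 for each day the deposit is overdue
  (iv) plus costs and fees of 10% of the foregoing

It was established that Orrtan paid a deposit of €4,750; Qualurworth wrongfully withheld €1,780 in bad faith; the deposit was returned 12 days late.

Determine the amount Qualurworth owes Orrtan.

Recovery: €5,236

Doubled: 2 × €1,780 = €3,560
Minimum €1,130: €3,560 meets the minimum, no increase.
Late-return penalty: 12 × €100 = €1,200
Damages plus late penalty: €3,560 + €1,200 = €4,760
Costs and fees: 10% of €4,760 = €476
Total recovery: €4,760 + €476 = €5,236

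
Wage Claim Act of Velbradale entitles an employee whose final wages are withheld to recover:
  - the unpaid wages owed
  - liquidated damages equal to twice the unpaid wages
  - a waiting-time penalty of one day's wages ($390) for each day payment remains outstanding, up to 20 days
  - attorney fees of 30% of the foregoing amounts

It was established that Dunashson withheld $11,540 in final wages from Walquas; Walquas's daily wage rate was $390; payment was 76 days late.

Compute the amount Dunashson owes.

$55,146

Doubled: 2 × $11,540 = $23,080
Penalty days: min(76, 20) = 20
Waiting-time penalty: 20 × $390 = $7,800
Subtotal: $11,540 + $23,080 + $7,800 = $42,420
Attorney fees: 30% of $42,420 = $12,726
Total award: $42,420 + $12,726 = $55,146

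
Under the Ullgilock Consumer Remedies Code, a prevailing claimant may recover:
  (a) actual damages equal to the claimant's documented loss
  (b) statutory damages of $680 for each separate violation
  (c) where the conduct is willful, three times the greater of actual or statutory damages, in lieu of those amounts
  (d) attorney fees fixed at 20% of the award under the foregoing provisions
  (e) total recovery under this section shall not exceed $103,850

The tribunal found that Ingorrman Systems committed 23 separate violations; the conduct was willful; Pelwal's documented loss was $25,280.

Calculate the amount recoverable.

Statutory damages: 23 × $680 = $15,640
Greater of actual damages ($25,280) or statutory damages ($15,640): $25,280
Trebled: 3 × $25,280 = $75,840
Attorney fees: 20% of $75,840 = $15,168
Total before cap: $75,840 + $15,168 = $91,008
Cap at $103,850: $91,008 is within the cap, no reduction.

$91,008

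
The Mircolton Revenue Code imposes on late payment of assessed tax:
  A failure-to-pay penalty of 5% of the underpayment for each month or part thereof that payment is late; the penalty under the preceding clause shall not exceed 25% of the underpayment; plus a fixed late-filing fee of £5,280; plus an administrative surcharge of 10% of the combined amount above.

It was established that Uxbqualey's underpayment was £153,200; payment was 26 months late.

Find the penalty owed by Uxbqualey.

£47,938

Accrued rate: 5% × 26 = 130%, capped at 25% → 25%
Failure-to-pay penalty: 25% of £153,200 = £38,300
Penalty before surcharge: £38,300 + £5,280 = £43,580
Administrative surcharge: 10% of £43,580 = £4,358
Total penalty: £43,580 + £4,358 = £47,938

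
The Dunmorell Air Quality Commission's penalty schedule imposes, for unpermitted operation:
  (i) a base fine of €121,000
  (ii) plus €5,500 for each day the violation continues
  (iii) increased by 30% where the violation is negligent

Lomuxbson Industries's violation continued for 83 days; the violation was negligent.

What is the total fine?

Civil penalty: €750,750

Per-day component: 83 × €5,500 = €456,500
Base plus per-day: €121,000 + €456,500 = €577,500
Enhancement: 30% of €577,500 = €173,250
Enhanced fine: €577,500 + €173,250 = €750,750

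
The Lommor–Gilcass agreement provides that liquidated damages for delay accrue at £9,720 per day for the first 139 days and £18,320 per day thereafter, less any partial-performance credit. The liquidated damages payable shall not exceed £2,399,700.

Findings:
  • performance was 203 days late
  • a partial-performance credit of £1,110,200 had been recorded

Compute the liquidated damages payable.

First 139 days: 139 × £9,720 = £1,351,080
Remaining days: (203 − 139) × £18,320 = £1,172,480
Accrued per-day damages: £1,351,080 + £1,172,480 = £2,523,560
Less partial-performance credit: £2,523,560 − £1,110,200 = £1,413,360
Cap at £2,399,700: £1,413,360 is within the cap, no reduction.

£1,413,360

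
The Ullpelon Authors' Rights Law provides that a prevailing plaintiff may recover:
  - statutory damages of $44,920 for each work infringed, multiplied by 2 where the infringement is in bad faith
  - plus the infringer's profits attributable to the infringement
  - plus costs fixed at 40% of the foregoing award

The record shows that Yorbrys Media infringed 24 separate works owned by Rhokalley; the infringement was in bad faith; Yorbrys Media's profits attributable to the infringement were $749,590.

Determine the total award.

Award: $4,068,050

Statutory damages: 24 × $44,920 = $1,078,080
Doubled: 2 × $1,078,080 = $2,156,160
Combined award: $2,156,160 + $749,590 = $2,905,750
Costs: 40% of $2,905,750 = $1,162,300
Award plus costs: $2,905,750 + $1,162,300 = $4,068,050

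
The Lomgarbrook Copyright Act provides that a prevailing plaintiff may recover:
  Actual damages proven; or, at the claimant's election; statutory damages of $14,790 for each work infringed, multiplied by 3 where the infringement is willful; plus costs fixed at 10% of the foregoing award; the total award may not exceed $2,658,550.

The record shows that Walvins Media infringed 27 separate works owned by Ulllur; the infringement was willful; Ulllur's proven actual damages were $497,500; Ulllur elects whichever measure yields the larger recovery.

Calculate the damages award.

Statutory damages: 27 × $14,790 = $399,330
Trebled: 3 × $399,330 = $1,197,990
Greater of actual damages ($497,500) or enhanced statutory damages ($1,197,990): $1,197,990
Costs: 10% of $1,197,990 = $119,799
Award plus costs: $1,197,990 + $119,799 = $1,317,789
Cap at $2,658,550: $1,317,789 is within the cap, no reduction.

$1,317,789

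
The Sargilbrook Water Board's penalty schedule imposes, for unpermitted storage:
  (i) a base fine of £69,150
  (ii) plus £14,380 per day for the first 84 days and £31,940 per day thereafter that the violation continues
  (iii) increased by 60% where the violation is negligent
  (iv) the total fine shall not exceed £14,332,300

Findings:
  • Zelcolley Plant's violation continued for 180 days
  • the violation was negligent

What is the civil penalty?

First 84 days: 84 × £14,380 = £1,207,920
Remaining days: (180 − 84) × £31,940 = £3,066,240
Per-day component: £1,207,920 + £3,066,240 = £4,274,160
Base plus per-day: £69,150 + £4,274,160 = £4,343,310
Enhancement: 60% of £4,343,310 = £2,605,986
Enhanced fine: £4,343,310 + £2,605,986 = £6,949,296
Cap at £14,332,300: £6,949,296 is within the cap, no reduction.

£6,949,296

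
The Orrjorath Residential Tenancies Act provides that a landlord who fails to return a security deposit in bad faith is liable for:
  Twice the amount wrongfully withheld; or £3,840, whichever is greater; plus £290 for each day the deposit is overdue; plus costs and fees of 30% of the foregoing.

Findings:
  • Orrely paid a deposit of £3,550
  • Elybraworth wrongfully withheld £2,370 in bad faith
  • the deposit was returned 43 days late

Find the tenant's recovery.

£22,373

Doubled: 2 × £2,370 = £4,740
Minimum £3,840: £4,740 meets the minimum, no increase.
Late-return penalty: 43 × £290 = £12,470
Damages plus late penalty: £4,740 + £12,470 = £17,210
Costs and fees: 30% of £17,210 = £5,163
Total recovery: £17,210 + £5,163 = £22,373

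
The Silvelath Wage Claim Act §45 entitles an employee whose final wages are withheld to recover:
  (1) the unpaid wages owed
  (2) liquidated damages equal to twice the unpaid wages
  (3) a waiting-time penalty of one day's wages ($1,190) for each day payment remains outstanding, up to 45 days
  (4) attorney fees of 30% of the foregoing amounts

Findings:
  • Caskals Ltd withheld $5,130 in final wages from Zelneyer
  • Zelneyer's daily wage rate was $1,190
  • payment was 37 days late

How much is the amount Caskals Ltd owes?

Doubled: 2 × $5,130 = $10,260
Penalty days: min(37, 45) = 37
Waiting-time penalty: 37 × $1,190 = $44,030
Subtotal: $5,130 + $10,260 + $44,030 = $59,420
Attorney fees: 30% of $59,420 = $17,826
Total award: $59,420 + $17,826 = $77,246

Total award: $77,246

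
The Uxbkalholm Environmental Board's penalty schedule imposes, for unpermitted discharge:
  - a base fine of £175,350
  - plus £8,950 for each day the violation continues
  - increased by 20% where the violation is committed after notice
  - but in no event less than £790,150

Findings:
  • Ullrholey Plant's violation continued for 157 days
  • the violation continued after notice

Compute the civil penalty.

Per-day component: 157 × £8,950 = £1,405,150
Base plus per-day: £175,350 + £1,405,150 = £1,580,500
Enhancement: 20% of £1,580,500 = £316,100
Enhanced fine: £1,580,500 + £316,100 = £1,896,600
Minimum £790,150: £1,896,600 meets the minimum, no increase.

£1,896,600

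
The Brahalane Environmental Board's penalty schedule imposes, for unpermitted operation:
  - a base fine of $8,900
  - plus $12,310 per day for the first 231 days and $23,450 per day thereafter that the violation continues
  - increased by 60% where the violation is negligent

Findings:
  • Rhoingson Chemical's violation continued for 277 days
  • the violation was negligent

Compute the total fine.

First 231 days: 231 × $12,310 = $2,843,610
Remaining days: (277 − 231) × $23,450 = $1,078,700
Per-day component: $2,843,610 + $1,078,700 = $3,922,310
Base plus per-day: $8,900 + $3,922,310 = $3,931,210
Enhancement: 60% of $3,931,210 = $2,358,726
Enhanced fine: $3,931,210 + $2,358,726 = $6,289,936

$6,289,936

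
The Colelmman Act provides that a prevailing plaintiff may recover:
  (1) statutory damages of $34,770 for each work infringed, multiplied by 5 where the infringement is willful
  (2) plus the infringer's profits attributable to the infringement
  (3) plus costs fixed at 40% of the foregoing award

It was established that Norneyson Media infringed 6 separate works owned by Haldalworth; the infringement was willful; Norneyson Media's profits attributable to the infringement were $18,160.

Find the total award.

$1,485,764

Statutory damages: 6 × $34,770 = $208,620
Multiplied by 5: 5 × $208,620 = $1,043,100
Combined award: $1,043,100 + $18,160 = $1,061,260
Costs: 40% of $1,061,260 = $424,504
Award plus costs: $1,061,260 + $424,504 = $1,485,764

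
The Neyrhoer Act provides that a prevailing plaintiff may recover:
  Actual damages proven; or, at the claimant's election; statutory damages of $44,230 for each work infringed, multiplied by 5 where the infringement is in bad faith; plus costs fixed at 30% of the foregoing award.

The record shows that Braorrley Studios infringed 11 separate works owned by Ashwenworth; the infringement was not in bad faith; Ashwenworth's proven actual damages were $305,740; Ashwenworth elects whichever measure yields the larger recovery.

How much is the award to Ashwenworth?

Statutory damages: 11 × $44,230 = $486,530
Infringement not in bad faith: no ×5 enhancement.
Greater of actual damages ($305,740) or statutory damages ($486,530): $486,530
Costs: 30% of $486,530 = $145,959
Award plus costs: $486,530 + $145,959 = $632,489

$632,489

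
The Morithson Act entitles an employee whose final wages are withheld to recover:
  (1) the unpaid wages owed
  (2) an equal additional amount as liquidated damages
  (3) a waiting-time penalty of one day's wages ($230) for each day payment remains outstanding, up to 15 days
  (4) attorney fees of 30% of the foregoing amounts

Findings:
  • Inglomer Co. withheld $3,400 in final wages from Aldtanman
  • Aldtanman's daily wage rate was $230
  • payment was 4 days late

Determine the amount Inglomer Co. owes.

Liquidated damages (equal amount): $3,400
Penalty days: min(4, 15) = 4
Waiting-time penalty: 4 × $230 = $920
Subtotal: $3,400 + $3,400 + $920 = $7,720
Attorney fees: 30% of $7,720 = $2,316
Total award: $7,720 + $2,316 = $10,036

Total award: $10,036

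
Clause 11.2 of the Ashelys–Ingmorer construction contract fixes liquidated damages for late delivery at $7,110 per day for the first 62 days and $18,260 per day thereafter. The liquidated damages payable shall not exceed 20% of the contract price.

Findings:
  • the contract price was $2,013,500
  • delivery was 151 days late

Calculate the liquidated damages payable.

First 62 days: 62 × $7,110 = $440,820
Remaining days: (151 − 62) × $18,260 = $1,625,140
Accrued per-day damages: $440,820 + $1,625,140 = $2,065,960
Cap: 20% of $2,013,500 = $402,700
Cap at $402,700: $2,065,960 exceeds the cap → $402,700

$402,700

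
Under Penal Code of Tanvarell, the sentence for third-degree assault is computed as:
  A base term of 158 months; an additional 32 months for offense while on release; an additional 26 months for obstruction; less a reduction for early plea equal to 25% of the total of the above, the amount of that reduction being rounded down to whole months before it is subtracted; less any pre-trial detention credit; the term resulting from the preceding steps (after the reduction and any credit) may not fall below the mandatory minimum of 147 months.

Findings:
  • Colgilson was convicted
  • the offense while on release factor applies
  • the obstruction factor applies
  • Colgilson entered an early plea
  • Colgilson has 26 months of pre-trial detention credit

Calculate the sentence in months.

Offense while on release enhancement: +32 months
Obstruction enhancement: +26 months
Adjusted term: 158 months + 32 months + 26 months = 216 months
Early plea reduction: 25% of 216 months = 54 months (rounded down)
After reduction: 216 − 54 = 162 months
Less pre-trial detention credit: 162 months − 26 months = 136 months
Minimum 147 months: 136 months is below the minimum → 147 months

147 months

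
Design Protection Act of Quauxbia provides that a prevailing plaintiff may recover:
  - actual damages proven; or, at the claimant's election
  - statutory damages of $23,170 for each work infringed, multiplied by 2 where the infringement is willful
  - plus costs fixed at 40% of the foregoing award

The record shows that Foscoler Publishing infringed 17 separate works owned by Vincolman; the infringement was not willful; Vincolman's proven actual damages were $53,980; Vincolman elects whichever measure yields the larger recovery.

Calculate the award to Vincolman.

$551,446

Statutory damages: 17 × $23,170 = $393,890
Infringement not willful: no ×2 enhancement.
Greater of actual damages ($53,980) or statutory damages ($393,890): $393,890
Costs: 40% of $393,890 = $157,556
Award plus costs: $393,890 + $157,556 = $551,446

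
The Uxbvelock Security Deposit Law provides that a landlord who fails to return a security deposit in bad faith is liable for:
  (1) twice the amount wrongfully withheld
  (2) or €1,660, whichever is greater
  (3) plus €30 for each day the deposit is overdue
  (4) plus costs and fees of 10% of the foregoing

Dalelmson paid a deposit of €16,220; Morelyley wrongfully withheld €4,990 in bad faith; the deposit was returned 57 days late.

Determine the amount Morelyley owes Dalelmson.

€12,859

Doubled: 2 × €4,990 = €9,980
Minimum €1,660: €9,980 meets the minimum, no increase.
Late-return penalty: 57 × €30 = €1,710
Damages plus late penalty: €9,980 + €1,710 = €11,690
Costs and fees: 10% of €11,690 = €1,169
Total recovery: €11,690 + €1,169 = €12,859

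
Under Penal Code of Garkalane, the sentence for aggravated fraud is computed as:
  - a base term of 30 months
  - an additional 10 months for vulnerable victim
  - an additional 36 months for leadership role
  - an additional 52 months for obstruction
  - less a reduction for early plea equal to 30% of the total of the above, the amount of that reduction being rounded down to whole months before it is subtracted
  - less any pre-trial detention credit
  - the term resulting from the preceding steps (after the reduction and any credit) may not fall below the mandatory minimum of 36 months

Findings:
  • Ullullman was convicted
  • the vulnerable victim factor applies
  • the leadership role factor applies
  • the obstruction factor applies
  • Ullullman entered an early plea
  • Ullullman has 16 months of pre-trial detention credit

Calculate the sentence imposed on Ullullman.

74 months

Vulnerable victim enhancement: +10 months
Leadership role enhancement: +36 months
Obstruction enhancement: +52 months
Adjusted term: 30 months + 10 months + 36 months + 52 months = 128 months
Early plea reduction: 30% of 128 months = 38 months (rounded down)
After reduction: 128 − 38 = 90 months
Less pre-trial detention credit: 90 months − 16 months = 74 months
Minimum 36 months: 74 months meets the minimum, no increase.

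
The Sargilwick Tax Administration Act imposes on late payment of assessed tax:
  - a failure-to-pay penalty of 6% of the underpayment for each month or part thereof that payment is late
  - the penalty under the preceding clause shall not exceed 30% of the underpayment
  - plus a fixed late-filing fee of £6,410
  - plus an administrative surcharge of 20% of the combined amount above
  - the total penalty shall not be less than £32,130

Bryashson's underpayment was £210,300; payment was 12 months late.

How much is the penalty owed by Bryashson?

Accrued rate: 6% × 12 = 72%, capped at 30% → 30%
Failure-to-pay penalty: 30% of £210,300 = £63,090
Penalty before surcharge: £63,090 + £6,410 = £69,500
Administrative surcharge: 20% of £69,500 = £13,900
Total penalty: £69,500 + £13,900 = £83,400
Minimum £32,130: £83,400 meets the minimum, no increase.

Penalty: £83,400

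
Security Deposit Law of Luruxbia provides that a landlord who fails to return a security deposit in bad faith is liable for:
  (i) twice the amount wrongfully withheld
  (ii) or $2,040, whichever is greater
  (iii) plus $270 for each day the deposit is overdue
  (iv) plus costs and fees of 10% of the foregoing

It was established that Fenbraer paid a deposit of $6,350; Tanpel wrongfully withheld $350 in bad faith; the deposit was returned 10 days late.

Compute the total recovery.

Doubled: 2 × $350 = $700
Minimum $2,040: $700 is below the minimum → $2,040
Late-return penalty: 10 × $270 = $2,700
Damages plus late penalty: $2,040 + $2,700 = $4,740
Costs and fees: 10% of $4,740 = $474
Total recovery: $4,740 + $474 = $5,214

$5,214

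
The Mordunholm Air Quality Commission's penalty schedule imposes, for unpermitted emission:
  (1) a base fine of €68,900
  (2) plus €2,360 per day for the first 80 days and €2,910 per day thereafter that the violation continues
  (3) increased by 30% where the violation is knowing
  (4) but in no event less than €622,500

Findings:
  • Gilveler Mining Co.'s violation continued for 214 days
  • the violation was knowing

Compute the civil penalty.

First 80 days: 80 × €2,360 = €188,800
Remaining days: (214 − 80) × €2,910 = €389,940
Per-day component: €188,800 + €389,940 = €578,740
Base plus per-day: €68,900 + €578,740 = €647,640
Enhancement: 30% of €647,640 = €194,292
Enhanced fine: €647,640 + €194,292 = €841,932
Minimum €622,500: €841,932 meets the minimum, no increase.

€841,932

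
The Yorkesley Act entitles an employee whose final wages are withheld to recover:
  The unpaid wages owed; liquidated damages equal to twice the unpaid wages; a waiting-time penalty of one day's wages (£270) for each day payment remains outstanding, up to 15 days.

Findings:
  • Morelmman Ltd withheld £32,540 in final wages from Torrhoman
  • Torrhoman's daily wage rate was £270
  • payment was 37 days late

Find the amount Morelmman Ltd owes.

£101,670

Doubled: 2 × £32,540 = £65,080
Penalty days: min(37, 15) = 15
Waiting-time penalty: 15 × £270 = £4,050
Total award: £32,540 + £65,080 + £4,050 = £101,670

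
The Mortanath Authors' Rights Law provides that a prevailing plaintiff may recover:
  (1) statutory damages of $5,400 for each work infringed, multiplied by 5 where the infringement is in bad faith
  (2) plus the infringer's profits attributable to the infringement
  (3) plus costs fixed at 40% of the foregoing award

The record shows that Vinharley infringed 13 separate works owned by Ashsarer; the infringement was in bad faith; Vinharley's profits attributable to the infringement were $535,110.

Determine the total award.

Statutory damages: 13 × $5,400 = $70,200
Multiplied by 5: 5 × $70,200 = $351,000
Combined award: $351,000 + $535,110 = $886,110
Costs: 40% of $886,110 = $354,444
Award plus costs: $886,110 + $354,444 = $1,240,554

$1,240,554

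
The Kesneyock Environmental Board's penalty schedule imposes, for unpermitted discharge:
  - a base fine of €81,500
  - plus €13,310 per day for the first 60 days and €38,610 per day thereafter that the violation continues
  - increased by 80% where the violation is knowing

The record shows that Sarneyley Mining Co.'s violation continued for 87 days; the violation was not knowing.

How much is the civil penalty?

€1,922,570

First 60 days: 60 × €13,310 = €798,600
Remaining days: (87 − 60) × €38,610 = €1,042,470
Per-day component: €798,600 + €1,042,470 = €1,841,070
Base plus per-day: €81,500 + €1,841,070 = €1,922,570
The violation was not knowing: no 80% increase.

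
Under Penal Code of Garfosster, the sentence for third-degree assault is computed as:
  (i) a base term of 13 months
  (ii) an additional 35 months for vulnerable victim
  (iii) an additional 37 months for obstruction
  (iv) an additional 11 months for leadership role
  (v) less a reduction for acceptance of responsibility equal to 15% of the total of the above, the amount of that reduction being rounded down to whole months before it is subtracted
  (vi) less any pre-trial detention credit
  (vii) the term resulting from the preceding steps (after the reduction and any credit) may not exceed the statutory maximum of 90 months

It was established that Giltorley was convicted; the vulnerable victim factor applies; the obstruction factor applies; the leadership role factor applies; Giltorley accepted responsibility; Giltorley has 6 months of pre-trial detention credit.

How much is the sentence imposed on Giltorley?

Vulnerable victim enhancement: +35 months
Obstruction enhancement: +37 months
Leadership role enhancement: +11 months
Adjusted term: 13 months + 35 months + 37 months + 11 months = 96 months
Acceptance of responsibility reduction: 15% of 96 months = 14 months (rounded down)
After reduction: 96 − 14 = 82 months
Less pre-trial detention credit: 82 months − 6 months = 76 months
Cap at 90 months: 76 months is within the cap, no reduction.

76 months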